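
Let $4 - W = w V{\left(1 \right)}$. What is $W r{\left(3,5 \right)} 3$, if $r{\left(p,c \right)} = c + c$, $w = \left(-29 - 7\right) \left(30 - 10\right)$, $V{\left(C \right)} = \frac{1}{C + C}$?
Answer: $10920$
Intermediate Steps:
$V{\left(C \right)} = \frac{1}{2 C}$
$w = -720$ ($w = \left(-36\right) 20 = -720$)
$r{\left(p,c \right)} = 2 c$
$W = 364$ ($W = 4 - - 720 \frac{1}{2 \cdot 1} = 4 - - 720 \cdot \frac{1}{2} \cdot 1 = 4 - \left(-720\right) \frac{1}{2} = 4 - -360 = 4 + 360 = 364$)
$W r{\left(3,5 \right)} 3 = 364 \cdot 2 \cdot 5 \cdot 3 = 364 \cdot 10 \cdot 3 = 364 \cdot 30 = 10920$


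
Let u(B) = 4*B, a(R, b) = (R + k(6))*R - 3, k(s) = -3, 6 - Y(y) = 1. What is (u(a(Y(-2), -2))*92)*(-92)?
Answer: -236992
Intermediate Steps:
Y(y) = 5 (Y(y) = 6 - 1*1 = 6 - 1 = 5)
a(R, b) = -3 + R*(-3 + R) (a(R, b) = (R - 3)*R - 3 = (-3 + R)*R - 3 = R*(-3 + R) - 3 = -3 + R*(-3 + R))
(u(a(Y(-2), -2))*92)*(-92) = ((4*(-3 + 5² - 3*5))*92)*(-92) = ((4*(-3 + 25 - 15))*92)*(-92) = ((4*7)*92)*(-92) = (28*92)*(-92) = 2576*(-92) = -236992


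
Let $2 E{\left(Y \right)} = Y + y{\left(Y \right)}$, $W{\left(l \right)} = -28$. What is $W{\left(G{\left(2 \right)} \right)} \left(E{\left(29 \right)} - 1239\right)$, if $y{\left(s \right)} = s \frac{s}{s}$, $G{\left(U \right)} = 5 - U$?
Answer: $33880$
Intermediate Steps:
$y{\left(s \right)} = s$ ($y{\left(s \right)} = s 1 = s$)
$E{\left(Y \right)} = Y$ ($E{\left(Y \right)} = \frac{Y + Y}{2} = \frac{2 Y}{2} = Y$)
$W{\left(G{\left(2 \right)} \right)} \left(E{\left(29 \right)} - 1239\right) = - 28 \left(29 - 1239\right) = \left(-28\right) \left(-1210\right) = 33880$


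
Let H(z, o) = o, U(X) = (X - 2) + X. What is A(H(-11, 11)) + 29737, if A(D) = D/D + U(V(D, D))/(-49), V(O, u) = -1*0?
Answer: 1457164/49 ≈ 29738.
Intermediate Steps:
V(O, u) = 0
U(X) = -2 + 2*X (U(X) = (-2 + X) + X = -2 + 2*X)
A(D) = 51/49 (A(D) = D/D + (-2 + 2*0)/(-49) = 1 + (-2 + 0)*(-1/49) = 1 - 2*(-1/49) = 1 + 2/49 = 51/49)
A(H(-11, 11)) + 29737 = 51/49 + 29737 = 1457164/49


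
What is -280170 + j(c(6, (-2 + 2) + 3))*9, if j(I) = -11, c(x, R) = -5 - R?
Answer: -280269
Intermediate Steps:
-280170 + j(c(6, (-2 + 2) + 3))*9 = -280170 - 11*9 = -280170 - 99 = -280269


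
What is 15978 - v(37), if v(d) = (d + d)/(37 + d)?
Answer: 15977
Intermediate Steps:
v(d) = 2*d/(37 + d) (v(d) = (2*d)/(37 + d) = 2*d/(37 + d))
15978 - v(37) = 15978 - 2*37/(37 + 37) = 15978 - 2*37/74 = 15978 - 1*1 = 15978 - 1 = 15977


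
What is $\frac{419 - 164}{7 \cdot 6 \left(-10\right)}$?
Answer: $- \frac{17}{28} \approx -0.60714$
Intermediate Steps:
$\frac{419 - 164}{7 \cdot 6 \left(-10\right)} = \frac{255}{42 \left(-10\right)} = \frac{255}{-420} = 255 \left(- \frac{1}{420}\right) = - \frac{17}{28}$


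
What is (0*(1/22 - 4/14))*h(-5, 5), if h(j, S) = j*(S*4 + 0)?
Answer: 0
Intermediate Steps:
h(j, S) = 4*S*j (h(j, S) = j*(4*S + 0) = j*(4*S) = 4*S*j)
(0*(1/22 - 4/14))*h(-5, 5) = (0*(1/22 - 4/14))*(4*5*(-5)) = (0*(1*(1/22) - 4*1/14))*(-100) = (0*(1/22 - 2/7))*(-100) = (0*(-37/154))*(-100) = 0*(-100) = 0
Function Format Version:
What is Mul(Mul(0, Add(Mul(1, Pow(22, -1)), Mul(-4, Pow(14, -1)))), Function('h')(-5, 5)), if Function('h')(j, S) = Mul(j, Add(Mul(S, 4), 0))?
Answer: 0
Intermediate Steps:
Function('h')(j, S) = Mul(4, S, j) (Function('h')(j, S) = Mul(j, Add(Mul(4, S), 0)) = Mul(j, Mul(4, S)) = Mul(4, S, j))
Mul(Mul(0, Add(Mul(1, Pow(22, -1)), Mul(-4, Pow(14, -1)))), Function('h')(-5, 5)) = Mul(Mul(0, Add(Mul(1, Pow(22, -1)), Mul(-4, Pow(14, -1)))), Mul(4, 5, -5)) = Mul(Mul(0, Add(Mul(1, Rational(1, 22)), Mul(-4, Rational(1, 14)))), -100) = Mul(Mul(0, Add(Rational(1, 22), Rational(-2, 7))), -100) = Mul(Mul(0, Rational(-37, 154)), -100) = Mul(0, -100) = 0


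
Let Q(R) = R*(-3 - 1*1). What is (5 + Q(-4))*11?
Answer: 231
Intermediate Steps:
Q(R) = -4*R (Q(R) = R*(-3 - 1) = R*(-4) = -4*R)
(5 + Q(-4))*11 = (5 - 4*(-4))*11 = (5 + 16)*11 = 21*11 = 231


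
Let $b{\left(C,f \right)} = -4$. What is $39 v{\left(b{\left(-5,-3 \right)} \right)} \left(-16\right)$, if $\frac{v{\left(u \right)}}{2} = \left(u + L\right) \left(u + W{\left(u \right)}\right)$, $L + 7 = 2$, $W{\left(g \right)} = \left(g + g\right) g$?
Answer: $314496$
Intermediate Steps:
$W{\left(g \right)} = 2 g^{2}$ ($W{\left(g \right)} = 2 g g = 2 g^{2}$)
$L = -5$ ($L = -7 + 2 = -5$)
$v{\left(u \right)} = 2 \left(-5 + u\right) \left(u + 2 u^{2}\right)$ ($v{\left(u \right)} = 2 \left(u - 5\right) \left(u + 2 u^{2}\right) = 2 \left(-5 + u\right) \left(u + 2 u^{2}\right)$)
$39 v{\left(b{\left(-5,-3 \right)} \right)} \left(-16\right) = 39 \cdot 2 \left(-4\right) \left(-5 - -36 + 2 \left(-4\right)^{2}\right) \left(-16\right) = 39 \cdot 2 \left(-4\right) \left(-5 + 36 + 2 \cdot 16\right) \left(-16\right) = 39 \cdot 2 \left(-4\right) \left(-5 + 36 + 32\right) \left(-16\right) = 39 \cdot 2 \left(-4\right) 63 \left(-16\right) = 39 \left(-504\right) \left(-16\right) = \left(-19656\right) \left(-16\right) = 314496$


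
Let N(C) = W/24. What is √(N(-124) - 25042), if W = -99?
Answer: I*√400738/4 ≈ 158.26*I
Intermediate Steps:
N(C) = -33/8 (N(C) = -99/24 = -99*1/24 = -33/8)
√(N(-124) - 25042) = √(-33/8 - 25042) = √(-200369/8) = I*√400738/4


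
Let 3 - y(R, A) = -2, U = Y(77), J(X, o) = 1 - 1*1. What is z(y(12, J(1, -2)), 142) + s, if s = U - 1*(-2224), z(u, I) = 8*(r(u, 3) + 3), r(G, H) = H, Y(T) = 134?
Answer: 2406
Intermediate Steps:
J(X, o) = 0 (J(X, o) = 1 - 1 = 0)
U = 134
y(R, A) = 5 (y(R, A) = 3 - 1*(-2) = 3 + 2 = 5)
z(u, I) = 48 (z(u, I) = 8*(3 + 3) = 8*6 = 48)
s = 2358 (s = 134 - 1*(-2224) = 134 + 2224 = 2358)
z(y(12, J(1, -2)), 142) + s = 48 + 2358 = 2406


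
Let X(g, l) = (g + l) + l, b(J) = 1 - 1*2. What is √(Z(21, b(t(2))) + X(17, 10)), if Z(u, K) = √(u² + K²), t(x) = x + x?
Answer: √(37 + √442) ≈ 7.6173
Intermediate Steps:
t(x) = 2*x
b(J) = -1 (b(J) = 1 - 2 = -1)
X(g, l) = g + 2*l
Z(u, K) = √(K² + u²)
√(Z(21, b(t(2))) + X(17, 10)) = √(√((-1)² + 21²) + (17 + 2*10)) = √(√(1 + 441) + (17 + 20)) = √(√442 + 37) = √(37 + √442)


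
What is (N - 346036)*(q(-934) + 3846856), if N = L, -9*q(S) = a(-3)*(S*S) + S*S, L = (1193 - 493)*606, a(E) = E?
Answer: 2842544540224/9 ≈ 3.1584e+11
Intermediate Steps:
L = 424200 (L = 700*606 = 424200)
q(S) = 2*S**2/9 (q(S) = -(-3*S*S + S*S)/9 = -(-3*S**2 + S**2)/9 = -(-2)*S**2/9 = 2*S**2/9)
N = 424200
(N - 346036)*(q(-934) + 3846856) = (424200 - 346036)*((2/9)*(-934)**2 + 3846856) = 78164*((2/9)*872356 + 3846856) = 78164*(1744712/9 + 3846856) = 78164*(36366416/9) = 2842544540224/9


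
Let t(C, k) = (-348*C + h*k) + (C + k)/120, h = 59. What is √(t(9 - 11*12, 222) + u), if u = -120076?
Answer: I*√25669270/20 ≈ 253.32*I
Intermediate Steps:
t(C, k) = -41759*C/120 + 7081*k/120 (t(C, k) = (-348*C + 59*k) + (C + k)/120 = (-348*C + 59*k) + (C + k)*(1/120) = (-348*C + 59*k) + (C/120 + k/120) = -41759*C/120 + 7081*k/120)
√(t(9 - 11*12, 222) + u) = √((-41759*(9 - 11*12)/120 + (7081/120)*222) - 120076) = √((-41759*(9 - 132)/120 + 261997/20) - 120076) = √((-41759/120*(-123) + 261997/20) - 120076) = √((1712119/40 + 261997/20) - 120076) = √(2236113/40 - 120076) = √(-2566927/40) = I*√25669270/20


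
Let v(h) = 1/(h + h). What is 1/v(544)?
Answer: 1088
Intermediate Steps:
v(h) = 1/(2*h)
1/v(544) = 1/((½)/544) = 1/((½)*(1/544)) = 1/(1/1088) = 1088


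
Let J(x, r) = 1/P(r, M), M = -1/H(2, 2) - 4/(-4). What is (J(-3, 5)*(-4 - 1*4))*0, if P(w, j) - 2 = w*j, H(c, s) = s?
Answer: 0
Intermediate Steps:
M = 1/2 (M = -1/2 - 4/(-4) = -1*1/2 - 4*(-1/4) = -1/2 + 1 = 1/2 ≈ 0.50000)
P(w, j) = 2 + j*w (P(w, j) = 2 + w*j = 2 + j*w)
J(x, r) = 1/(2 + r/2)
(J(-3, 5)*(-4 - 1*4))*0 = ((2/(4 + 5))*(-4 - 1*4))*0 = ((2/9)*(-4 - 4))*0 = ((2*(1/9))*(-8))*0 = ((2/9)*(-8))*0 = -16/9*0 = 0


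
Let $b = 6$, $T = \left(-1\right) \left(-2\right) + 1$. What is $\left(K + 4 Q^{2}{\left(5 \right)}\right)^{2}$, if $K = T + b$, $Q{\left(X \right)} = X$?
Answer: $11881$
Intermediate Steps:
$T = 3$ ($T = 2 + 1 = 3$)
$K = 9$ ($K = 3 + 6 = 9$)
$\left(K + 4 Q^{2}{\left(5 \right)}\right)^{2} = \left(9 + 4 \cdot 5^{2}\right)^{2} = \left(9 + 4 \cdot 25\right)^{2} = \left(9 + 100\right)^{2} = 109^{2} = 11881$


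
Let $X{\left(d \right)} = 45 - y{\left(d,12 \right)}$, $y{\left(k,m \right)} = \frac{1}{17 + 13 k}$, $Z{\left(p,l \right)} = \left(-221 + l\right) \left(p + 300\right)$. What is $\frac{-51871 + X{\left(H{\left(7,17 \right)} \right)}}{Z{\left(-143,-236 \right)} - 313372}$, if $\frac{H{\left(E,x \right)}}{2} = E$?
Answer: $\frac{10313375}{76639079} \approx 0.13457$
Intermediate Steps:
$Z{\left(p,l \right)} = \left(-221 + l\right) \left(300 + p\right)$
$H{\left(E,x \right)} = 2 E$
$X{\left(d \right)} = 45 - \frac{1}{17 + 13 d}$
$\frac{-51871 + X{\left(H{\left(7,17 \right)} \right)}}{Z{\left(-143,-236 \right)} - 313372} = \frac{-51871 + \frac{764 + 585 \cdot 2 \cdot 7}{17 + 13 \cdot 2 \cdot 7}}{\left(-66300 - -31603 + 300 \left(-236\right) - -33748\right) - 313372} = \frac{-51871 + \frac{764 + 585 \cdot 14}{17 + 13 \cdot 14}}{\left(-66300 + 31603 - 70800 + 33748\right) - 313372} = \frac{-51871 + \frac{764 + 8190}{17 + 182}}{-71749 - 313372} = \frac{-51871 + \frac{1}{199} \cdot 8954}{-385121} = \left(-51871 + \frac{1}{199} \cdot 8954\right) \left(- \frac{1}{385121}\right) = \left(-51871 + \frac{8954}{199}\right) \left(- \frac{1}{385121}\right) = \left(- \frac{10313375}{199}\right) \left(- \frac{1}{385121}\right) = \frac{10313375}{76639079}$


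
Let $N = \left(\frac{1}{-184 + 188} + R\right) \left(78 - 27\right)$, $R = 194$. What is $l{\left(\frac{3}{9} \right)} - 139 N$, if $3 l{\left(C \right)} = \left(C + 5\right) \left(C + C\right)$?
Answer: $- \frac{148720003}{108} \approx -1.377 \cdot 10^{6}$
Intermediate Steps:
$N = \frac{39627}{4}$ ($N = \left(\frac{1}{-184 + 188} + 194\right) \left(78 - 27\right) = \left(\frac{1}{4} + 194\right) 51 = \frac{777}{4} \cdot 51 = \frac{39627}{4} \approx 9906.8$)
$l{\left(C \right)} = \frac{2 C \left(5 + C\right)}{3}$ ($l{\left(C \right)} = \frac{\left(C + 5\right) \left(C + C\right)}{3} = \frac{\left(5 + C\right) 2 C}{3} = \frac{2 C \left(5 + C\right)}{3}$)
$l{\left(\frac{3}{9} \right)} - 139 N = \frac{2 \cdot \frac{3}{9} \left(5 + \frac{3}{9}\right)}{3} - \frac{5508153}{4} = \frac{2 \cdot 3 \cdot \frac{1}{9} \left(5 + 3 \cdot \frac{1}{9}\right)}{3} - \frac{5508153}{4} = \frac{2}{3} \cdot \frac{1}{3} \left(5 + \frac{1}{3}\right) - \frac{5508153}{4} = \frac{2}{3} \cdot \frac{1}{3} \cdot \frac{16}{3} - \frac{5508153}{4} = \frac{32}{27} - \frac{5508153}{4} = - \frac{148720003}{108}$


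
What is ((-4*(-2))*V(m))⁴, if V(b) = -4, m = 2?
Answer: 1048576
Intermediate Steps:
((-4*(-2))*V(m))⁴ = (-4*(-2)*(-4))⁴ = (8*(-4))⁴ = (-32)⁴ = 1048576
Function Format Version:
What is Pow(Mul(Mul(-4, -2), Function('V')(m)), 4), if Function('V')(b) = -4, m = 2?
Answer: 1048576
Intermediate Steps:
Pow(Mul(Mul(-4, -2), Function('V')(m)), 4) = Pow(Mul(Mul(-4, -2), -4), 4) = Pow(Mul(8, -4), 4) = Pow(-32, 4) = 1048576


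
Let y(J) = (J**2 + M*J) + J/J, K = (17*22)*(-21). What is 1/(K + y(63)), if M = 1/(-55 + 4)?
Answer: -17/66049 ≈ -0.00025738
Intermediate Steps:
M = -1/51 (M = 1/(-51) = -1/51 ≈ -0.019608)
K = -7854 (K = 374*(-21) = -7854)
y(J) = 1 + J**2 - J/51 (y(J) = (J**2 - J/51) + J/J = (J**2 - J/51) + 1 = 1 + J**2 - J/51)
1/(K + y(63)) = 1/(-7854 + (1 + 63**2 - 1/51*63)) = 1/(-7854 + (1 + 3969 - 21/17)) = 1/(-7854 + 67469/17) = 1/(-66049/17) = -17/66049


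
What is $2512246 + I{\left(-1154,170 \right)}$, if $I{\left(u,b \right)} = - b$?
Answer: $2512076$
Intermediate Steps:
$2512246 + I{\left(-1154,170 \right)} = 2512246 - 170 = 2512076$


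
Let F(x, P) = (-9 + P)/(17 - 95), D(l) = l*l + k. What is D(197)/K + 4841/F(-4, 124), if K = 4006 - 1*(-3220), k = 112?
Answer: -2724047233/830990 ≈ -3278.1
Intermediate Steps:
K = 7226 (K = 4006 + 3220 = 7226)
D(l) = 112 + l² (D(l) = l*l + 112 = l² + 112 = 112 + l²)
F(x, P) = 3/26 - P/78 (F(x, P) = (-9 + P)/(-78) = (-9 + P)*(-1/78) = 3/26 - P/78)
D(197)/K + 4841/F(-4, 124) = (112 + 197²)/7226 + 4841/(3/26 - 1/78*124) = (112 + 38809)*(1/7226) + 4841/(3/26 - 62/39) = 38921*(1/7226) + 4841/(-115/78) = 38921/7226 + 4841*(-78/115) = 38921/7226 - 377598/115 = -2724047233/830990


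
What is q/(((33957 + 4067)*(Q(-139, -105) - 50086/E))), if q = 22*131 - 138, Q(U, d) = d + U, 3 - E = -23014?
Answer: -23017/78517814 ≈ -0.00029314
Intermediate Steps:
E = 23017 (E = 3 - 1*(-23014) = 3 + 23014 = 23017)
Q(U, d) = U + d
q = 2744 (q = 2882 - 138 = 2744)
q/(((33957 + 4067)*(Q(-139, -105) - 50086/E))) = 2744/(((33957 + 4067)*((-139 - 105) - 50086/23017))) = 2744/((38024*(-244 - 50086*1/23017))) = 2744/((38024*(-244 - 50086/23017))) = 2744/((38024*(-5666234/23017))) = 2744/(-215452881616/23017) = 2744*(-23017/215452881616) = -23017/78517814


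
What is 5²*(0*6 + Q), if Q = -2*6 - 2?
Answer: -350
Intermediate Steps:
Q = -14 (Q = -12 - 2 = -14)
5²*(0*6 + Q) = 5²*(0*6 - 14) = 25*(0 - 14) = 25*(-14) = -350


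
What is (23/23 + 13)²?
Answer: 196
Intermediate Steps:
(23/23 + 13)² = (23*(1/23) + 13)² = (1 + 13)² = 14² = 196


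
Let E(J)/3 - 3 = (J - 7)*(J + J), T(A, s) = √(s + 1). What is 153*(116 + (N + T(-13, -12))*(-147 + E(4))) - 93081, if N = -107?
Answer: 3362577 - 32130*I*√11 ≈ 3.3626e+6 - 1.0656e+5*I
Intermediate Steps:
T(A, s) = √(1 + s)
E(J) = 9 + 6*J*(-7 + J) (E(J) = 9 + 3*((J - 7)*(J + J)) = 9 + 3*((-7 + J)*(2*J)) = 9 + 3*(2*J*(-7 + J)) = 9 + 6*J*(-7 + J))
153*(116 + (N + T(-13, -12))*(-147 + E(4))) - 93081 = 153*(116 + (-107 + √(1 - 12))*(-147 + (9 - 42*4 + 6*4²))) - 93081 = 153*(116 + (-107 + √(-11))*(-147 + (9 - 168 + 6*16))) - 93081 = 153*(116 + (-107 + I*√11)*(-147 + (9 - 168 + 96))) - 93081 = 153*(116 + (-107 + I*√11)*(-147 - 63)) - 93081 = 153*(116 + (-107 + I*√11)*(-210)) - 93081 = 153*(116 + (22470 - 210*I*√11)) - 93081 = 153*(22586 - 210*I*√11) - 93081 = (3455658 - 32130*I*√11) - 93081 = 3362577 - 32130*I*√11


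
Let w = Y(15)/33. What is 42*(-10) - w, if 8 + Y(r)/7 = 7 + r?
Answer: -13958/33 ≈ -422.97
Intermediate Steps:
Y(r) = -7 + 7*r (Y(r) = -56 + 7*(7 + r) = -56 + (49 + 7*r) = -7 + 7*r)
w = 98/33 (w = (-7 + 7*15)/33 = (-7 + 105)*(1/33) = 98*(1/33) = 98/33 ≈ 2.9697)
42*(-10) - w = 42*(-10) - 1*98/33 = -420 - 98/33 = -13958/33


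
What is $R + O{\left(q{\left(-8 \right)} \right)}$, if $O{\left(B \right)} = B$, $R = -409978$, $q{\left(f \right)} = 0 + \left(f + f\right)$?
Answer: $-409994$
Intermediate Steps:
$q{\left(f \right)} = 2 f$ ($q{\left(f \right)} = 0 + 2 f = 2 f$)
$R + O{\left(q{\left(-8 \right)} \right)} = -409978 + 2 \left(-8\right) = -409978 - 16 = -409994$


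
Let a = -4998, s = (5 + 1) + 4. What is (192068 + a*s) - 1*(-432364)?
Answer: 574452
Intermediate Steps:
s = 10 (s = 6 + 4 = 10)
(192068 + a*s) - 1*(-432364) = (192068 - 4998*10) - 1*(-432364) = (192068 - 49980) + 432364 = 142088 + 432364 = 574452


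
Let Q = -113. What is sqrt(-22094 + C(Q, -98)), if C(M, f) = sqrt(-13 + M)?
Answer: sqrt(-22094 + 3*I*sqrt(14)) ≈ 0.0378 + 148.64*I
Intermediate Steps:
sqrt(-22094 + C(Q, -98)) = sqrt(-22094 + sqrt(-13 - 113)) = sqrt(-22094 + sqrt(-126)) = sqrt(-22094 + 3*I*sqrt(14))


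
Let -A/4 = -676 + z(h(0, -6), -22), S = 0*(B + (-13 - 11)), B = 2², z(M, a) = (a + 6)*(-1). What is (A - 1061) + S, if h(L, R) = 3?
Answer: 1579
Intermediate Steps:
z(M, a) = -6 - a (z(M, a) = (6 + a)*(-1) = -6 - a)
B = 4
S = 0 (S = 0*(4 + (-13 - 11)) = 0*(4 - 24) = 0*(-20) = 0)
A = 2640 (A = -4*(-676 + (-6 - 1*(-22))) = -4*(-676 + (-6 + 22)) = -4*(-676 + 16) = -4*(-660) = 2640)
(A - 1061) + S = (2640 - 1061) + 0 = 1579 + 0 = 1579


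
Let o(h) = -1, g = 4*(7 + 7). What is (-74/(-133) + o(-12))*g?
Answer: -472/19 ≈ -24.842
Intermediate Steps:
g = 56 (g = 4*14 = 56)
(-74/(-133) + o(-12))*g = (-74/(-133) - 1)*56 = (-74*(-1/133) - 1)*56 = (74/133 - 1)*56 = -59/133*56 = -472/19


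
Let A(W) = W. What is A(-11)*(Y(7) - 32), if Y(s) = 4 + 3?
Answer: 275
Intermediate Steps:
Y(s) = 7
A(-11)*(Y(7) - 32) = -11*(7 - 32) = -11*(-25) = 275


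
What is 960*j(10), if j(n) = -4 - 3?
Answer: -6720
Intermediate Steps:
j(n) = -7
960*j(10) = 960*(-7) = -6720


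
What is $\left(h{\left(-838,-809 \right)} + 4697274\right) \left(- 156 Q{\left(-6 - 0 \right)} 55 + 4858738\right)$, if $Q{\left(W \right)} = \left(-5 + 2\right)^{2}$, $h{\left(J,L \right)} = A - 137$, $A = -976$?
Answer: $22454778352398$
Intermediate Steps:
$h{\left(J,L \right)} = -1113$ ($h{\left(J,L \right)} = -976 - 137 = -1113$)
$Q{\left(W \right)} = 9$ ($Q{\left(W \right)} = \left(-3\right)^{2} = 9$)
$\left(h{\left(-838,-809 \right)} + 4697274\right) \left(- 156 Q{\left(-6 - 0 \right)} 55 + 4858738\right) = \left(-1113 + 4697274\right) \left(\left(-156\right) 9 \cdot 55 + 4858738\right) = 4696161 \left(\left(-1404\right) 55 + 4858738\right) = 4696161 \left(-77220 + 4858738\right) = 4696161 \cdot 4781518 = 22454778352398$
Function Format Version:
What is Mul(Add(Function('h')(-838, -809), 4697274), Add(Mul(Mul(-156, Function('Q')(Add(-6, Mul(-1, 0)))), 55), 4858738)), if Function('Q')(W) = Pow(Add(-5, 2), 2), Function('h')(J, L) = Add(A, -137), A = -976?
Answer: 22454778352398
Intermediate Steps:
Function('h')(J, L) = -1113 (Function('h')(J, L) = Add(-976, -137) = -1113)
Function('Q')(W) = 9 (Function('Q')(W) = Pow(-3, 2) = 9)
Mul(Add(Function('h')(-838, -809), 4697274), Add(Mul(Mul(-156, Function('Q')(Add(-6, Mul(-1, 0)))), 55), 4858738)) = Mul(Add(-1113, 4697274), Add(Mul(Mul(-156, 9), 55), 4858738)) = Mul(4696161, Add(Mul(-1404, 55), 4858738)) = Mul(4696161, Add(-77220, 4858738)) = Mul(4696161, 4781518) = 22454778352398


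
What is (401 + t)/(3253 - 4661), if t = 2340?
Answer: -2741/1408 ≈ -1.9467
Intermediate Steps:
(401 + t)/(3253 - 4661) = (401 + 2340)/(3253 - 4661) = 2741/(-1408) = 2741*(-1/1408) = -2741/1408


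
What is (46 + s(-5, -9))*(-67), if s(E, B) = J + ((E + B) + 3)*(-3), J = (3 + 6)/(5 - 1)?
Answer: -21775/4 ≈ -5443.8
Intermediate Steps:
J = 9/4 ≈ 2.2500
s(E, B) = -27/4 - 3*B - 3*E (s(E, B) = 9/4 + ((E + B) + 3)*(-3) = 9/4 + ((B + E) + 3)*(-3) = 9/4 + (3 + B + E)*(-3) = 9/4 + (-9 - 3*B - 3*E) = -27/4 - 3*B - 3*E)
(46 + s(-5, -9))*(-67) = (46 + (-27/4 - 3*(-9) - 3*(-5)))*(-67) = (46 + (-27/4 + 27 + 15))*(-67) = (46 + 141/4)*(-67) = (325/4)*(-67) = -21775/4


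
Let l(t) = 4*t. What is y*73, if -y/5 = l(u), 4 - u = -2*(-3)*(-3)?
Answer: -32120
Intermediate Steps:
u = 22 (u = 4 - (-2*(-3))*(-3) = 4 - 6*(-3) = 4 - 1*(-18) = 4 + 18 = 22)
y = -440 (y = -20*22 = -5*88 = -440)
y*73 = -440*73 = -32120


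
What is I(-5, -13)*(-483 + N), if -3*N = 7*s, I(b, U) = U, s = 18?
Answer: 6825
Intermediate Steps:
N = -42 (N = -7*18/3 = -⅓*126 = -42)
I(-5, -13)*(-483 + N) = -13*(-483 - 42) = -13*(-525) = 6825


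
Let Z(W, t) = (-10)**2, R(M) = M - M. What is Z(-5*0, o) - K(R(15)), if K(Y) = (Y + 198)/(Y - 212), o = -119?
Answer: 10699/106 ≈ 100.93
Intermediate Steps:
R(M) = 0
Z(W, t) = 100
K(Y) = (198 + Y)/(-212 + Y)
Z(-5*0, o) - K(R(15)) = 100 - (198 + 0)/(-212 + 0) = 100 - 198/(-212) = 100 - (-1)*198/212 = 100 - 1*(-99/106) = 100 + 99/106 = 10699/106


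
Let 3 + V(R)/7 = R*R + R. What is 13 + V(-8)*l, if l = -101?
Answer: -37458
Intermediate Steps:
V(R) = -21 + 7*R + 7*R**2 (V(R) = -21 + 7*(R*R + R) = -21 + 7*(R**2 + R) = -21 + 7*(R + R**2) = -21 + (7*R + 7*R**2) = -21 + 7*R + 7*R**2)
13 + V(-8)*l = 13 + (-21 + 7*(-8) + 7*(-8)**2)*(-101) = 13 + (-21 - 56 + 7*64)*(-101) = 13 + (-21 - 56 + 448)*(-101) = 13 + 371*(-101) = 13 - 37471 = -37458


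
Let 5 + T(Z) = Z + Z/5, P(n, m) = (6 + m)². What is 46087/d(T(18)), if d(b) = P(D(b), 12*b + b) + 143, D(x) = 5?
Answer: 1152175/1233456 ≈ 0.93410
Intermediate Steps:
T(Z) = -5 + 6*Z/5 (T(Z) = -5 + (Z + Z/5) = -5 + 6*Z/5)
d(b) = 143 + (6 + 13*b)² (d(b) = (6 + (12*b + b))² + 143 = (6 + 13*b)² + 143 = 143 + (6 + 13*b)²)
46087/d(T(18)) = 46087/(143 + (6 + 13*(-5 + (6/5)*18))²) = 46087/(143 + (6 + 13*(-5 + 108/5))²) = 46087/(143 + (6 + 13*(83/5))²) = 46087/(143 + (6 + 1079/5)²) = 46087/(143 + (1109/5)²) = 46087/(143 + 1229881/25) = 46087/(1233456/25) = 46087*(25/1233456) = 1152175/1233456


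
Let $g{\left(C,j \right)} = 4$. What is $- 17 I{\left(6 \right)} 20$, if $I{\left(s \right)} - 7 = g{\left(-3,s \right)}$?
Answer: $-3740$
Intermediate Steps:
$I{\left(s \right)} = 11$ ($I{\left(s \right)} = 7 + 4 = 11$)
$- 17 I{\left(6 \right)} 20 = \left(-17\right) 11 \cdot 20 = \left(-187\right) 20 = -3740$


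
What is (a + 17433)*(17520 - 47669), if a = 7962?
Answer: -765633855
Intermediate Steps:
(a + 17433)*(17520 - 47669) = (7962 + 17433)*(17520 - 47669) = 25395*(-30149) = -765633855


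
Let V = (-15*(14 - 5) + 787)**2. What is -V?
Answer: -425104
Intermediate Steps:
V = 425104 (V = (-15*9 + 787)**2 = (-135 + 787)**2 = 652**2 = 425104)
-V = -1*425104 = -425104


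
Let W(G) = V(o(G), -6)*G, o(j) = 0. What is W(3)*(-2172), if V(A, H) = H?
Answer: 39096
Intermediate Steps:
W(G) = -6*G
W(3)*(-2172) = -6*3*(-2172) = -18*(-2172) = 39096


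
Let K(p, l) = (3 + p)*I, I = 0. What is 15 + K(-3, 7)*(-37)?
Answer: 15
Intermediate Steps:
K(p, l) = 0 (K(p, l) = (3 + p)*0 = 0)
15 + K(-3, 7)*(-37) = 15 + 0*(-37) = 15 + 0 = 15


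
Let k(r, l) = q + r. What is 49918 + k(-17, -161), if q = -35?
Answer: 49866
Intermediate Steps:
k(r, l) = -35 + r
49918 + k(-17, -161) = 49918 + (-35 - 17) = 49918 - 52 = 49866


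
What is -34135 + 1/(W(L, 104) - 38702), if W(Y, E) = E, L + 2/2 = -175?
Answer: -1317542731/38598 ≈ -34135.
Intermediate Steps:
L = -176 (L = -1 - 175 = -176)
-34135 + 1/(W(L, 104) - 38702) = -34135 + 1/(104 - 38702) = -34135 + 1/(-38598) = -34135 - 1/38598 = -1317542731/38598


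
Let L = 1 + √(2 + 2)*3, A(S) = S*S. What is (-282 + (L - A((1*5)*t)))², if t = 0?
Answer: 75625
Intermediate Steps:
A(S) = S²
L = 7 (L = 1 + √4*3 = 1 + 2*3 = 1 + 6 = 7)
(-282 + (L - A((1*5)*t)))² = (-282 + (7 - ((1*5)*0)²))² = (-282 + (7 - (5*0)²))² = (-282 + (7 - 1*0²))² = (-282 + (7 - 1*0))² = (-282 + (7 + 0))² = (-282 + 7)² = (-275)² = 75625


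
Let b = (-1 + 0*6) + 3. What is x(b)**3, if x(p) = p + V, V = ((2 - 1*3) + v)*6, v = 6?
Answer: 32768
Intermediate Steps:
V = 30 (V = ((2 - 1*3) + 6)*6 = ((2 - 3) + 6)*6 = (-1 + 6)*6 = 5*6 = 30)
b = 2 (b = (-1 + 0) + 3 = -1 + 3 = 2)
x(p) = 30 + p (x(p) = p + 30 = 30 + p)
x(b)**3 = (30 + 2)**3 = 32**3 = 32768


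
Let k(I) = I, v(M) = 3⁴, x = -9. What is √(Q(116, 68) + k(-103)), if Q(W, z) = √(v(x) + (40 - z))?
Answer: √(-103 + √53) ≈ 9.7837*I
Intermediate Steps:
v(M) = 81
Q(W, z) = √(121 - z) (Q(W, z) = √(81 + (40 - z)) = √(121 - z))
√(Q(116, 68) + k(-103)) = √(√(121 - 1*68) - 103) = √(√(121 - 68) - 103) = √(√53 - 103) = √(-103 + √53)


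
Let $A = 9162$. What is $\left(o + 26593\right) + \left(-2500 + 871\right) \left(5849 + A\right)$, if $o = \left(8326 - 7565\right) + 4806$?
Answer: $-24420759$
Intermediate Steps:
$o = 5567$ ($o = 761 + 4806 = 5567$)
$\left(o + 26593\right) + \left(-2500 + 871\right) \left(5849 + A\right) = \left(5567 + 26593\right) + \left(-2500 + 871\right) \left(5849 + 9162\right) = 32160 - 24452919 = -24420759$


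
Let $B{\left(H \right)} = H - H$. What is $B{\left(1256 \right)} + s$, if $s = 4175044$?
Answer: $4175044$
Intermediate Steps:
$B{\left(H \right)} = 0$
$B{\left(1256 \right)} + s = 0 + 4175044 = 4175044$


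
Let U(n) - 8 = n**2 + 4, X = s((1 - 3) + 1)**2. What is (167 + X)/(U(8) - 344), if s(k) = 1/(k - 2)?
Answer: -376/603 ≈ -0.62355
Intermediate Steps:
s(k) = 1/(-2 + k)
X = 1/9 (X = (1/(-2 + ((1 - 3) + 1)))**2 = (1/(-2 + (-2 + 1)))**2 = (1/(-2 - 1))**2 = (1/(-3))**2 = (-1/3)**2 = 1/9 ≈ 0.11111)
U(n) = 12 + n**2 (U(n) = 8 + (n**2 + 4) = 8 + (4 + n**2) = 12 + n**2)
(167 + X)/(U(8) - 344) = (167 + 1/9)/((12 + 8**2) - 344) = 1504/(9*((12 + 64) - 344)) = 1504/(9*(76 - 344)) = (1504/9)/(-268) = (1504/9)*(-1/268) = -376/603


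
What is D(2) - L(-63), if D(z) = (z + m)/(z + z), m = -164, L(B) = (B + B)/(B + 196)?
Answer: -1503/38 ≈ -39.553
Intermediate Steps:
L(B) = 2*B/(196 + B) (L(B) = (2*B)/(196 + B) = 2*B/(196 + B))
D(z) = (-164 + z)/(2*z) (D(z) = (z - 164)/(z + z) = (-164 + z)/((2*z)) = (-164 + z)*(1/(2*z)) = (-164 + z)/(2*z))
D(2) - L(-63) = (½)*(-164 + 2)/2 - 2*(-63)/(196 - 63) = (½)*(½)*(-162) - 2*(-63)/133 = -81/2 - 2*(-63)/133 = -81/2 - 1*(-18/19) = -81/2 + 18/19 = -1503/38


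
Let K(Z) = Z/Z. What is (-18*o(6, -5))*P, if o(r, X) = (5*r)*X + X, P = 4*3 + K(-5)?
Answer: 36270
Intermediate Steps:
K(Z) = 1
P = 13 (P = 4*3 + 1 = 12 + 1 = 13)
o(r, X) = X + 5*X*r (o(r, X) = 5*X*r + X = X + 5*X*r)
(-18*o(6, -5))*P = -(-90)*(1 + 5*6)*13 = -(-90)*(1 + 30)*13 = -(-90)*31*13 = -18*(-155)*13 = 2790*13 = 36270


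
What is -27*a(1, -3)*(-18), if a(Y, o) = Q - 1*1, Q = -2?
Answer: -1458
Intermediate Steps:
a(Y, o) = -3 (a(Y, o) = -2 - 1*1 = -2 - 1 = -3)
-27*a(1, -3)*(-18) = -27*(-3)*(-18) = 81*(-18) = -1458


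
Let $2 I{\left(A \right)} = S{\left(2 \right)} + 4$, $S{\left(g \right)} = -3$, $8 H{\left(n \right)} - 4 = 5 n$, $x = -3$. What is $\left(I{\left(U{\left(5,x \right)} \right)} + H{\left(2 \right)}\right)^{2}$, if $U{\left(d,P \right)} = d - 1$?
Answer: $\frac{81}{16} \approx 5.0625$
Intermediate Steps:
$H{\left(n \right)} = \frac{1}{2} + \frac{5 n}{8}$
$U{\left(d,P \right)} = -1 + d$
$I{\left(A \right)} = \frac{1}{2}$ ($I{\left(A \right)} = \frac{-3 + 4}{2} = \frac{1}{2} \cdot 1 = \frac{1}{2}$)
$\left(I{\left(U{\left(5,x \right)} \right)} + H{\left(2 \right)}\right)^{2} = \left(\frac{1}{2} + \left(\frac{1}{2} + \frac{5}{8} \cdot 2\right)\right)^{2} = \left(\frac{1}{2} + \left(\frac{1}{2} + \frac{5}{4}\right)\right)^{2} = \left(\frac{1}{2} + \frac{7}{4}\right)^{2} = \left(\frac{9}{4}\right)^{2} = \frac{81}{16}$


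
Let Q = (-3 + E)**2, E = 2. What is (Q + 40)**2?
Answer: 1681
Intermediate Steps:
Q = 1 (Q = (-3 + 2)**2 = (-1)**2 = 1)
(Q + 40)**2 = (1 + 40)**2 = 41**2 = 1681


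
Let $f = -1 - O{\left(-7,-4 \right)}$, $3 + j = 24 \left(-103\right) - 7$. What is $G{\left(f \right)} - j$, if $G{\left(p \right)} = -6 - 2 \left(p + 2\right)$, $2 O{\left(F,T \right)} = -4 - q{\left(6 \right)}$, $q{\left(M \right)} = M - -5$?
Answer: $2459$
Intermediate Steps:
$q{\left(M \right)} = 5 + M$ ($q{\left(M \right)} = M + 5 = 5 + M$)
$O{\left(F,T \right)} = - \frac{15}{2}$ ($O{\left(F,T \right)} = \frac{-4 - \left(5 + 6\right)}{2} = \frac{-4 - 11}{2} = \frac{1}{2} \left(-15\right) = - \frac{15}{2}$)
$j = -2482$ ($j = -3 + \left(24 \left(-103\right) - 7\right) = -3 - 2479 = -2482$)
$f = \frac{13}{2}$ ($f = -1 - - \frac{15}{2} = -1 + \frac{15}{2} = \frac{13}{2} \approx 6.5$)
$G{\left(p \right)} = -10 - 2 p$ ($G{\left(p \right)} = -6 - 2 \left(2 + p\right) = -6 - \left(4 + 2 p\right) = -10 - 2 p$)
$G{\left(f \right)} - j = \left(-10 - 13\right) - -2482 = \left(-10 - 13\right) + 2482 = -23 + 2482 = 2459$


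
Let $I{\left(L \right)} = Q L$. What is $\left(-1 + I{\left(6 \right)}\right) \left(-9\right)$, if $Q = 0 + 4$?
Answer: $-207$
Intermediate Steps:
$Q = 4$
$I{\left(L \right)} = 4 L$
$\left(-1 + I{\left(6 \right)}\right) \left(-9\right) = \left(-1 + 4 \cdot 6\right) \left(-9\right) = \left(-1 + 24\right) \left(-9\right) = 23 \left(-9\right) = -207$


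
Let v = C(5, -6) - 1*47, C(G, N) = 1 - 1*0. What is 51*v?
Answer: -2346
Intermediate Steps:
C(G, N) = 1 (C(G, N) = 1 + 0 = 1)
v = -46 (v = 1 - 1*47 = 1 - 47 = -46)
51*v = 51*(-46) = -2346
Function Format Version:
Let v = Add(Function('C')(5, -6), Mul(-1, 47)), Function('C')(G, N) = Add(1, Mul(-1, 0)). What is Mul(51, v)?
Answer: -2346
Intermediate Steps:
Function('C')(G, N) = 1 (Function('C')(G, N) = Add(1, 0) = 1)
v = -46 (v = Add(1, Mul(-1, 47)) = Add(1, -47) = -46)
Mul(51, v) = Mul(51, -46) = -2346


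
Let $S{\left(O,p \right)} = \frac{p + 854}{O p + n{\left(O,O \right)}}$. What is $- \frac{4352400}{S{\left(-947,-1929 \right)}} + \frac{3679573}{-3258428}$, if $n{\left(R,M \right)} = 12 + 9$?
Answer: $\frac{1036296714064839353}{140112404} \approx 7.3962 \cdot 10^{9}$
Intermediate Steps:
$n{\left(R,M \right)} = 21$
$S{\left(O,p \right)} = \frac{854 + p}{21 + O p}$ ($S{\left(O,p \right)} = \frac{p + 854}{O p + 21} = \frac{854 + p}{21 + O p}$)
$- \frac{4352400}{S{\left(-947,-1929 \right)}} + \frac{3679573}{-3258428} = - \frac{4352400}{\frac{1}{21 - -1826763} \left(854 - 1929\right)} + \frac{3679573}{-3258428} = - \frac{4352400}{\frac{1}{21 + 1826763} \left(-1075\right)} + 3679573 \left(- \frac{1}{3258428}\right) = - \frac{4352400}{\frac{1}{1826784} \left(-1075\right)} - \frac{3679573}{3258428} = - \frac{4352400}{- \frac{1075}{1826784}} - \frac{3679573}{3258428} = \left(-4352400\right) \left(- \frac{1826784}{1075}\right) - \frac{3679573}{3258428} = \frac{318035787264}{43} - \frac{3679573}{3258428} = \frac{1036296714064839353}{140112404}$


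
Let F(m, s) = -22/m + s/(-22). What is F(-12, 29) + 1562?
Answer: 51563/33 ≈ 1562.5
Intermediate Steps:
F(m, s) = -22/m - s/22 (F(m, s) = -22/m + s*(-1/22) = -22/m - s/22)
F(-12, 29) + 1562 = (-22/(-12) - 1/22*29) + 1562 = (-22*(-1/12) - 29/22) + 1562 = (11/6 - 29/22) + 1562 = 17/33 + 1562 = 51563/33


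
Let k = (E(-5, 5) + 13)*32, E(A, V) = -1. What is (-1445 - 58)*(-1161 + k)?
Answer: 1167831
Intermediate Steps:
k = 384 (k = (-1 + 13)*32 = 12*32 = 384)
(-1445 - 58)*(-1161 + k) = (-1445 - 58)*(-1161 + 384) = -1503*(-777) = 1167831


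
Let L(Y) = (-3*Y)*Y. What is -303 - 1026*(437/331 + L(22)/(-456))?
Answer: -1630032/331 ≈ -4924.6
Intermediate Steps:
L(Y) = -3*Y**2
-303 - 1026*(437/331 + L(22)/(-456)) = -303 - 1026*(437/331 - 3*22**2/(-456)) = -303 - 1026*(437*(1/331) - 3*484*(-1/456)) = -303 - 1026*(437/331 - 1452*(-1/456)) = -303 - 1026*(437/331 + 121/38) = -303 - 1026*56657/12578 = -303 - 1529739/331 = -1630032/331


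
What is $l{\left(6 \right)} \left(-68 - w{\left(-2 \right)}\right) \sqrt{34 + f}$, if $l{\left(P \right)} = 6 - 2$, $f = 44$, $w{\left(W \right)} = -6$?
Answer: $- 248 \sqrt{78} \approx -2190.3$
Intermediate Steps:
$l{\left(P \right)} = 4$ ($l{\left(P \right)} = 6 - 2 = 4$)
$l{\left(6 \right)} \left(-68 - w{\left(-2 \right)}\right) \sqrt{34 + f} = 4 \left(-68 - -6\right) \sqrt{34 + 44} = 4 \left(-68 + 6\right) \sqrt{78} = 4 \left(-62\right) \sqrt{78} = - 248 \sqrt{78}$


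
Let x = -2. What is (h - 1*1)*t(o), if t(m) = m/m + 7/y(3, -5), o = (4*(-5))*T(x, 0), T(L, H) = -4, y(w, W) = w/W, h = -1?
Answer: 64/3 ≈ 21.333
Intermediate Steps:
o = 80 (o = (4*(-5))*(-4) = -20*(-4) = 80)
t(m) = -32/3 (t(m) = m/m + 7/((3/(-5))) = 1 + 7/((3*(-1/5))) = 1 + 7/(-3/5) = 1 + 7*(-5/3) = 1 - 35/3 = -32/3)
(h - 1*1)*t(o) = (-1 - 1*1)*(-32/3) = (-1 - 1)*(-32/3) = -2*(-32/3) = 64/3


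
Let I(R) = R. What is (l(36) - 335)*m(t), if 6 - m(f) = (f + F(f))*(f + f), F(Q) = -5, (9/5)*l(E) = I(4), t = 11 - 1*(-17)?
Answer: 3839590/9 ≈ 4.2662e+5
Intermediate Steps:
t = 28 (t = 11 + 17 = 28)
l(E) = 20/9 (l(E) = (5/9)*4 = 20/9)
m(f) = 6 - 2*f*(-5 + f) (m(f) = 6 - (f - 5)*(f + f) = 6 - (-5 + f)*2*f = 6 - 2*f*(-5 + f))
(l(36) - 335)*m(t) = (20/9 - 335)*(6 - 2*28**2 + 10*28) = -2995*(6 - 2*784 + 280)/9 = -2995*(6 - 1568 + 280)/9 = -2995/9*(-1282) = 3839590/9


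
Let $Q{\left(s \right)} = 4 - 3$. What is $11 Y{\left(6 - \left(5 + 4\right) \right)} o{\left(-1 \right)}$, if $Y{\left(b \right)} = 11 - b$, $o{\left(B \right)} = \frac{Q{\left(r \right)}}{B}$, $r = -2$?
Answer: $-154$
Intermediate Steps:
$Q{\left(s \right)} = 1$ ($Q{\left(s \right)} = 4 - 3 = 1$)
$o{\left(B \right)} = \frac{1}{B}$ ($o{\left(B \right)} = 1 \frac{1}{B} = \frac{1}{B}$)
$11 Y{\left(6 - \left(5 + 4\right) \right)} o{\left(-1 \right)} = \frac{11 \left(11 - \left(6 - \left(5 + 4\right)\right)\right)}{-1} = 11 \left(11 - \left(6 - 9\right)\right) \left(-1\right) = 11 \left(11 - -3\right) \left(-1\right) = 11 \left(11 + 3\right) \left(-1\right) = 11 \cdot 14 \left(-1\right) = 154 \left(-1\right) = -154$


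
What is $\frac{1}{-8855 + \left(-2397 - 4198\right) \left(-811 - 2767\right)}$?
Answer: $\frac{1}{23588055} \approx 4.2394 \cdot 10^{-8}$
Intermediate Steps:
$\frac{1}{-8855 + \left(-2397 - 4198\right) \left(-811 - 2767\right)} = \frac{1}{-8855 - -23596910} = \frac{1}{-8855 + 23596910} = \frac{1}{23588055}$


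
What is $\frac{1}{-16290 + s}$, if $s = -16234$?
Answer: $- \frac{1}{32524} \approx -3.0747 \cdot 10^{-5}$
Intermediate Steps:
$\frac{1}{-16290 + s} = \frac{1}{-16290 - 16234} = \frac{1}{-32524} = - \frac{1}{32524}$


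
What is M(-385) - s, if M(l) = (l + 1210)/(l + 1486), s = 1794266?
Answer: -658495347/367 ≈ -1.7943e+6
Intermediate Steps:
M(l) = (1210 + l)/(1486 + l)
M(-385) - s = (1210 - 385)/(1486 - 385) - 1*1794266 = 825/1101 - 1794266 = (1/1101)*825 - 1794266 = 275/367 - 1794266 = -658495347/367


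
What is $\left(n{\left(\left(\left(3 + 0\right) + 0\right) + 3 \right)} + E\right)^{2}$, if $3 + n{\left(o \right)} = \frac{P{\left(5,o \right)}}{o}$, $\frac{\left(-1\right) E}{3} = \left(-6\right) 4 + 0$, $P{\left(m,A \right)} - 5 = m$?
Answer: $\frac{44944}{9} \approx 4993.8$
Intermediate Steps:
$P{\left(m,A \right)} = 5 + m$
$E = 72$ ($E = - 3 \left(\left(-6\right) 4 + 0\right) = - 3 \left(-24 + 0\right) = \left(-3\right) \left(-24\right) = 72$)
$n{\left(o \right)} = -3 + \frac{10}{o}$ ($n{\left(o \right)} = -3 + \frac{5 + 5}{o} = -3 + \frac{10}{o}$)
$\left(n{\left(\left(\left(3 + 0\right) + 0\right) + 3 \right)} + E\right)^{2} = \left(\left(-3 + \frac{10}{\left(\left(3 + 0\right) + 0\right) + 3}\right) + 72\right)^{2} = \left(\left(-3 + \frac{10}{\left(3 + 0\right) + 3}\right) + 72\right)^{2} = \left(\left(-3 + \frac{10}{3 + 3}\right) + 72\right)^{2} = \left(\left(-3 + \frac{10}{6}\right) + 72\right)^{2} = \left(\left(-3 + 10 \cdot \frac{1}{6}\right) + 72\right)^{2} = \left(\left(-3 + \frac{5}{3}\right) + 72\right)^{2} = \left(- \frac{4}{3} + 72\right)^{2} = \left(\frac{212}{3}\right)^{2} = \frac{44944}{9}$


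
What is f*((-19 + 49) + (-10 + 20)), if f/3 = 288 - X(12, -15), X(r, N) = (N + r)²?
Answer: 33480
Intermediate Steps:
f = 837 (f = 3*(288 - (-15 + 12)²) = 3*(288 - 1*(-3)²) = 3*(288 - 1*9) = 3*(288 - 9) = 3*279 = 837)
f*((-19 + 49) + (-10 + 20)) = 837*((-19 + 49) + (-10 + 20)) = 837*(30 + 10) = 837*40 = 33480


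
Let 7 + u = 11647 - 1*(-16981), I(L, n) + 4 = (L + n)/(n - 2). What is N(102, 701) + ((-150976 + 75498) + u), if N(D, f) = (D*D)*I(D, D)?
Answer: -1681221/25 ≈ -67249.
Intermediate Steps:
I(L, n) = -4 + (L + n)/(-2 + n) (I(L, n) = -4 + (L + n)/(n - 2) = -4 + (L + n)/(-2 + n))
u = 28621 (u = -7 + (11647 - 1*(-16981)) = -7 + (11647 + 16981) = -7 + 28628 = 28621)
N(D, f) = D²*(8 - 2*D)/(-2 + D) (N(D, f) = (D*D)*((8 + D - 3*D)/(-2 + D)) = D²*((8 - 2*D)/(-2 + D)) = D²*(8 - 2*D)/(-2 + D))
N(102, 701) + ((-150976 + 75498) + u) = 2*102²*(4 - 1*102)/(-2 + 102) + ((-150976 + 75498) + 28621) = 2*10404*(4 - 102)/100 + (-75478 + 28621) = 2*10404*(1/100)*(-98) - 46857 = -509796/25 - 46857 = -1681221/25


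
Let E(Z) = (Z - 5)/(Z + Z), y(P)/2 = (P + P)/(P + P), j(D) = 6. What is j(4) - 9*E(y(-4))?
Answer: 51/4 ≈ 12.750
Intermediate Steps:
y(P) = 2 (y(P) = 2*((P + P)/(P + P)) = 2*((2*P)/((2*P))) = 2*((2*P)*(1/(2*P))) = 2*1 = 2)
E(Z) = (-5 + Z)/(2*Z) (E(Z) = (-5 + Z)/((2*Z)) = (-5 + Z)*(1/(2*Z)) = (-5 + Z)/(2*Z))
j(4) - 9*E(y(-4)) = 6 - 9*(-5 + 2)/(2*2) = 6 - 9*(-3)/(2*2) = 6 - 9*(-3/4) = 6 + 27/4 = 51/4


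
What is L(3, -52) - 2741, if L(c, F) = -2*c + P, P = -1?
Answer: -2748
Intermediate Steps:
L(c, F) = -1 - 2*c (L(c, F) = -2*c - 1 = -1 - 2*c)
L(3, -52) - 2741 = (-1 - 2*3) - 2741 = (-1 - 6) - 2741 = -7 - 2741 = -2748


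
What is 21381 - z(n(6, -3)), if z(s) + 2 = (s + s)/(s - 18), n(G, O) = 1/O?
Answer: 1176063/55 ≈ 21383.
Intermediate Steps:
z(s) = -2 + 2*s/(-18 + s) (z(s) = -2 + (s + s)/(s - 18) = -2 + (2*s)/(-18 + s) = -2 + 2*s/(-18 + s))
21381 - z(n(6, -3)) = 21381 - 36/(-18 + 1/(-3)) = 21381 - 36/(-18 - ⅓) = 21381 - 36/(-55/3) = 21381 - 36*(-3)/55 = 21381 - 1*(-108/55) = 21381 + 108/55 = 1176063/55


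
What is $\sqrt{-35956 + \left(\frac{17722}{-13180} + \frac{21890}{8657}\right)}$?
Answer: $\frac{i \sqrt{967113319827107710}}{5186330} \approx 189.62 i$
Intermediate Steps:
$\sqrt{-35956 + \left(\frac{17722}{-13180} + \frac{21890}{8657}\right)} = \sqrt{-35956 + \left(17722 \left(- \frac{1}{13180}\right) + 21890 \cdot \frac{1}{8657}\right)} = \sqrt{-35956 + \left(- \frac{8861}{6590} + \frac{1990}{787}\right)} = \sqrt{-35956 + \frac{6140493}{5186330}} = \sqrt{- \frac{186473540987}{5186330}} = \frac{i \sqrt{967113319827107710}}{5186330}$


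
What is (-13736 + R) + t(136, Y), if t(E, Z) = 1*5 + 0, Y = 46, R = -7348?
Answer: -21079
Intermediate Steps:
t(E, Z) = 5 (t(E, Z) = 5 + 0 = 5)
(-13736 + R) + t(136, Y) = (-13736 - 7348) + 5 = -21084 + 5 = -21079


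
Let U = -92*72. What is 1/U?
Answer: -1/6624 ≈ -0.00015097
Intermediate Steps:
U = -6624
1/U = 1/(-6624) = -1/6624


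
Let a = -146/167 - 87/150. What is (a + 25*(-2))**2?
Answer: 184593107449/69722500 ≈ 2647.5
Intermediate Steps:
a = -12143/8350 (a = -146*1/167 - 87*1/150 = -146/167 - 29/50 = -12143/8350 ≈ -1.4543)
(a + 25*(-2))**2 = (-12143/8350 + 25*(-2))**2 = (-12143/8350 - 50)**2 = (-429643/8350)**2 = 184593107449/69722500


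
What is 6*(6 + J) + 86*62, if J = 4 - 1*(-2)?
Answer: 5404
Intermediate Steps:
J = 6 (J = 4 + 2 = 6)
6*(6 + J) + 86*62 = 6*(6 + 6) + 86*62 = 6*12 + 5332 = 72 + 5332 = 5404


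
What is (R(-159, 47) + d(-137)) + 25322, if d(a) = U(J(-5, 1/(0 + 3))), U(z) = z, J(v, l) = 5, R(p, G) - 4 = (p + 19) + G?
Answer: 25238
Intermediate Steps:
R(p, G) = 23 + G + p (R(p, G) = 4 + ((p + 19) + G) = 4 + ((19 + p) + G) = 4 + (19 + G + p) = 23 + G + p)
d(a) = 5
(R(-159, 47) + d(-137)) + 25322 = ((23 + 47 - 159) + 5) + 25322 = (-89 + 5) + 25322 = -84 + 25322 = 25238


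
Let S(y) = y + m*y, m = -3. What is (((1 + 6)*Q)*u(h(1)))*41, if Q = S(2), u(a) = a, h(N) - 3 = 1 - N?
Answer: -3444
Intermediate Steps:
h(N) = 4 - N (h(N) = 3 + (1 - N) = 4 - N)
S(y) = -2*y (S(y) = y - 3*y = -2*y)
Q = -4 (Q = -2*2 = -4)
(((1 + 6)*Q)*u(h(1)))*41 = (((1 + 6)*(-4))*(4 - 1*1))*41 = ((7*(-4))*(4 - 1))*41 = -28*3*41 = -84*41 = -3444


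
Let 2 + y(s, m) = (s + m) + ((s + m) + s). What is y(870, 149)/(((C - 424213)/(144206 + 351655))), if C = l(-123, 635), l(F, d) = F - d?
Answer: -480324022/141657 ≈ -3390.8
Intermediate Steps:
y(s, m) = -2 + 2*m + 3*s (y(s, m) = -2 + ((s + m) + ((s + m) + s)) = -2 + ((m + s) + ((m + s) + s)) = -2 + ((m + s) + (m + 2*s)) = -2 + (2*m + 3*s) = -2 + 2*m + 3*s)
C = -758 (C = -123 - 1*635 = -123 - 635 = -758)
y(870, 149)/(((C - 424213)/(144206 + 351655))) = (-2 + 2*149 + 3*870)/(((-758 - 424213)/(144206 + 351655))) = (-2 + 298 + 2610)/((-424971/495861)) = 2906/((-424971*1/495861)) = 2906/(-141657/165287) = 2906*(-165287/141657) = -480324022/141657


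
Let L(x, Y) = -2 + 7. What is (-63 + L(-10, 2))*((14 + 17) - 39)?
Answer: 464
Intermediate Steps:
L(x, Y) = 5
(-63 + L(-10, 2))*((14 + 17) - 39) = (-63 + 5)*((14 + 17) - 39) = -58*(31 - 39) = -58*(-8) = 464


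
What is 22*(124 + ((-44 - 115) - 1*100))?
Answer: -2970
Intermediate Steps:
22*(124 + ((-44 - 115) - 1*100)) = 22*(124 + (-159 - 100)) = 22*(124 - 259) = 22*(-135) = -2970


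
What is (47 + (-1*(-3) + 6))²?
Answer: 3136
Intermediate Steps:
(47 + (-1*(-3) + 6))² = (47 + (3 + 6))² = (47 + 9)² = 56² = 3136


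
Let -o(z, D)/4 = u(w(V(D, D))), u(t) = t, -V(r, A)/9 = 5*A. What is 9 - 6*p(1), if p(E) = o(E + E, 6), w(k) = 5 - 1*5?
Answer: 9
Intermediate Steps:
V(r, A) = -45*A
w(k) = 0 (w(k) = 5 - 5 = 0)
o(z, D) = 0 (o(z, D) = -4*0 = 0)
p(E) = 0
9 - 6*p(1) = 9 - 6*0 = 9 + 0 = 9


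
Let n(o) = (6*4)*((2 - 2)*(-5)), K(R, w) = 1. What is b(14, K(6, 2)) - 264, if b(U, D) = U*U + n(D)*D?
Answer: -68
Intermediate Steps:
n(o) = 0 (n(o) = 24*(0*(-5)) = 24*0 = 0)
b(U, D) = U² (b(U, D) = U*U + 0*D = U² + 0 = U²)
b(14, K(6, 2)) - 264 = 14² - 264 = 196 - 264 = -68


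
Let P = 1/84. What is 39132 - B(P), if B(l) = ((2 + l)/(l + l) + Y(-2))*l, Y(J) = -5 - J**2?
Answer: 6574025/168 ≈ 39131.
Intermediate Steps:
P = 1/84 ≈ 0.011905
B(l) = l*(-9 + (2 + l)/(2*l)) (B(l) = ((2 + l)/(l + l) + (-5 - 1*(-2)**2))*l = ((2 + l)/((2*l)) + (-5 - 1*4))*l = ((2 + l)*(1/(2*l)) + (-5 - 4))*l = ((2 + l)/(2*l) - 9)*l = (-9 + (2 + l)/(2*l))*l = l*(-9 + (2 + l)/(2*l)))
39132 - B(P) = 39132 - (1 - 17/2*1/84) = 39132 - (1 - 17/168) = 39132 - 1*151/168 = 39132 - 151/168 = 6574025/168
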